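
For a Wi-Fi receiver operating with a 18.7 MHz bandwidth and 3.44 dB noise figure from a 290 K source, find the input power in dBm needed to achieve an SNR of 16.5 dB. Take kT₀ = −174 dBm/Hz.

Sensitivity = −174 + 10 log₁₀(B) + NF + SNR_min
= −174 + 72.72 + 3.44 + 16.5
= −81.34 dBm → −81.3 dBm

−81.3 dBm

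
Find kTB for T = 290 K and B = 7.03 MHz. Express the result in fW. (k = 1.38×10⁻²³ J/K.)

28.1 fW

P_n = kTB = 1.38×10⁻²³ × 290 × 7.03×10⁶ = 2.81×10⁻¹⁴ W = 28.1 fW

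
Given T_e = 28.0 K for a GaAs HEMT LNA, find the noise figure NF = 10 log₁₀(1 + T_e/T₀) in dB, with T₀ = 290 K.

0.400 dB

F = 1 + T_e/T₀ = 1 + 28.0/290 = 1.09655
NF = 10 log₁₀(1.09655) = 0.400 dB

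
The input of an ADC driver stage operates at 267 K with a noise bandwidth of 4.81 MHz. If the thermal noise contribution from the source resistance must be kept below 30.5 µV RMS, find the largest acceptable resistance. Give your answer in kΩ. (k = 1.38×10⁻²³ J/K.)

Johnson–Nyquist: V_n = √(4kTRB) ⇒ R = V_n² / (4kTB)
4kTB = 4 × 1.38×10⁻²³ × 267 × 4.81×10⁶ = 7.09×10⁻¹⁴
R = (3.05×10⁻⁵)² / 7.09×10⁻¹⁴ = 1.31×10⁴ Ω = 13.1 kΩ

13.1 kΩ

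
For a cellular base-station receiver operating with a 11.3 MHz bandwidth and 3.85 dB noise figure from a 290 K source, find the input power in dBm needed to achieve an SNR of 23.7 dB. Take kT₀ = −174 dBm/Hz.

Sensitivity = −174 + 10 log₁₀(B) + NF + SNR_min
= −174 + 70.53 + 3.85 + 23.7
= −75.92 dBm → −75.9 dBm

−75.9 dBm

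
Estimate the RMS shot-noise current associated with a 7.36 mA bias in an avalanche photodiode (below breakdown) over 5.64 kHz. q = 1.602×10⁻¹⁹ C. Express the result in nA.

I_n = √(2qI·B)
2qI·B = 2 × 1.602×10⁻¹⁹ × 7.36×10⁻³ × 5.64×10³ = 1.33×10⁻¹⁷ A²
I_n = √(1.33×10⁻¹⁷) = 3.65×10⁻⁹ A = 3.65 nA

3.65 nA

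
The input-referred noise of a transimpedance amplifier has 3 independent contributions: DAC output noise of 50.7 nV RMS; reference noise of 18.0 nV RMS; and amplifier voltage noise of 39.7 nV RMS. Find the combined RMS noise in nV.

66.9 nV

Uncorrelated sources add in power (mean-square): V_tot = √(ΣV_i²)
V_tot = √[(5.07×10⁻⁸)² + (1.80×10⁻⁸)² + (3.97×10⁻⁸)²] = 6.69×10⁻⁸ V = 66.9 nV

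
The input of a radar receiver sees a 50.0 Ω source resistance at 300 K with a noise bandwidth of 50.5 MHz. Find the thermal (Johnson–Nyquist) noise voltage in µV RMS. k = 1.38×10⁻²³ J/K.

V_n = √(4kTRB)
4kTRB = 4 × 1.38×10⁻²³ × 300 × 5.00×10¹ × 5.05×10⁷ = 4.18×10⁻¹¹ V²
V_n = √(4.18×10⁻¹¹) = 6.47×10⁻⁶ V = 6.47 µV

6.47 µV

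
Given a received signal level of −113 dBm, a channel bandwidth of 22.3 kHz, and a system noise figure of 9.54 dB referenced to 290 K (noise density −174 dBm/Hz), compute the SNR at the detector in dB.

8.0 dB

Noise floor: N = −174 + 10 log₁₀(B) + NF
10 log₁₀(2.23×10⁴) = 43.48 dB
N = −174 + 43.48 + 9.54 = −120.98 dBm
SNR = P_sig − N = −113 − (−120.98) = 7.98 dB → 8.0 dB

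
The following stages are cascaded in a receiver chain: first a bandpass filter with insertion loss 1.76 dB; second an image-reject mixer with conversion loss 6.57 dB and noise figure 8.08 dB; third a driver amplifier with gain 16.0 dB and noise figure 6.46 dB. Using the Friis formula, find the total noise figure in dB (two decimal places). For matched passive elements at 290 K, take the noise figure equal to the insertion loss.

Convert to linear (a loss of L dB is a gain of −L dB): F_i = 10^(NF_i/10), G_i = 10^(G_i,dB/10)
  Stage 1: F_1 = 10^(1.76/10) = 1.500, G_1 = 10^(−1.76/10) = 0.6668
  Stage 2: F_2 = 10^(8.08/10) = 6.427, G_2 = 10^(−6.57/10) = 0.2203
  Stage 3: F_3 = 10^(6.46/10) = 4.426, G_3 = 10^(16.0/10) = 39.81
Friis cascade:
  F = 1.500 + (6.427 − 1)/0.6668 + (4.426 − 1)/0.1469 = 32.96
NF = 10 log₁₀(32.96) = 15.18 dB

15.18 dB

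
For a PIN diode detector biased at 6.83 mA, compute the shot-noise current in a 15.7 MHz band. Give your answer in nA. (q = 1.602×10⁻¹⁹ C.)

185 nA

I_n = √(2qI·B)
2qI·B = 2 × 1.602×10⁻¹⁹ × 6.83×10⁻³ × 1.57×10⁷ = 3.44×10⁻¹⁴ A²
I_n = √(3.44×10⁻¹⁴) = 1.85×10⁻⁷ A = 185 nA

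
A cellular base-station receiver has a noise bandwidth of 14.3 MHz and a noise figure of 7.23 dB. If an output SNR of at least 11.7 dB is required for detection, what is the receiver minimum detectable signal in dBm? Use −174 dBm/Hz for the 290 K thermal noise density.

−83.5 dBm

Sensitivity = −174 + 10 log₁₀(B) + NF + SNR_min
= −174 + 71.55 + 7.23 + 11.7
= −83.52 dBm → −83.5 dBm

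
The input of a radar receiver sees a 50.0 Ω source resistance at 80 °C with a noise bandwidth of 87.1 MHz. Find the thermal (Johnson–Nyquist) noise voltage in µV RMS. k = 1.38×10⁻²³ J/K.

9.21 µV

T = 80 °C + 273.15 = 353.15 K
V_n = √(4kTRB)
4kTRB = 4 × 1.38×10⁻²³ × 353.15 × 5.00×10¹ × 8.71×10⁷ = 8.49×10⁻¹¹ V²
V_n = √(8.49×10⁻¹¹) = 9.21×10⁻⁶ V = 9.21 µV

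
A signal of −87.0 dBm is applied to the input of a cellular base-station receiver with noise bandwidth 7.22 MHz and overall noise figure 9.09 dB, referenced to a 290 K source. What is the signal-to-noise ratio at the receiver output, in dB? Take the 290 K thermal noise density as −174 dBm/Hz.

Noise floor: N = −174 + 10 log₁₀(B) + NF
10 log₁₀(7.22×10⁶) = 68.59 dB
N = −174 + 68.59 + 9.09 = −96.32 dBm
SNR = P_sig − N = −87.0 − (−96.32) = 9.32 dB → 9.3 dB

9.3 dB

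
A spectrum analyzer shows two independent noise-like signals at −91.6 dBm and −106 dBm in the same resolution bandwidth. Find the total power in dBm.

−91.4 dBm

Convert to linear, add, convert back:
P₁ = 6.92×10⁻¹³ W, P₂ = 2.51×10⁻¹⁴ W
P_tot = 7.17×10⁻¹³ W → 10 log₁₀(P_tot / 10⁻³) = −91.4 dBm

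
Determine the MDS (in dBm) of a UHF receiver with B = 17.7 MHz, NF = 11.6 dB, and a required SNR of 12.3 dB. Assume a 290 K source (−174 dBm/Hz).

−77.6 dBm

Sensitivity = −174 + 10 log₁₀(B) + NF + SNR_min
= −174 + 72.48 + 11.6 + 12.3
= −77.62 dBm → −77.6 dBm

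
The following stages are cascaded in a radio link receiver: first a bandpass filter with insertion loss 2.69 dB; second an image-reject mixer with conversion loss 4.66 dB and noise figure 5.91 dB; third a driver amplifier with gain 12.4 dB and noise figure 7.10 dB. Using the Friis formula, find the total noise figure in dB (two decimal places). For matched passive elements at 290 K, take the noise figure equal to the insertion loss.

Convert to linear (a loss of L dB is a gain of −L dB): F_i = 10^(NF_i/10), G_i = 10^(G_i,dB/10)
  Stage 1: F_1 = 10^(2.69/10) = 1.858, G_1 = 10^(−2.69/10) = 0.5383
  Stage 2: F_2 = 10^(5.91/10) = 3.899, G_2 = 10^(−4.66/10) = 0.3420
  Stage 3: F_3 = 10^(7.10/10) = 5.129, G_3 = 10^(12.4/10) = 17.38
Friis cascade:
  F = 1.858 + (3.899 − 1)/0.5383 + (5.129 − 1)/0.1841 = 29.67
NF = 10 log₁₀(29.67) = 14.72 dB

14.72 dB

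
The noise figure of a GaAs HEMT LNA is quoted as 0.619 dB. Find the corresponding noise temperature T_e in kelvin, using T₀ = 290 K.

F = 10^(0.619/10) = 1.15319
T_e = (F − 1)·T₀ = (1.15319 − 1) × 290 = 44.4 K

44.4 K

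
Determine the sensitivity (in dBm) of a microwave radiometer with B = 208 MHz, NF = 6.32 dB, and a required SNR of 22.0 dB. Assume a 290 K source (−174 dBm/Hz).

−62.5 dBm

Sensitivity = −174 + 10 log₁₀(B) + NF + SNR_min
= −174 + 83.18 + 6.32 + 22.0
= −62.50 dBm → −62.5 dBm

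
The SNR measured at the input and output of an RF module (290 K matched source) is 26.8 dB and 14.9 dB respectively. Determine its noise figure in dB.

11.9 dB

NF (dB) = SNR_in(dB) − SNR_out(dB) when the source is at T₀
NF = 26.8 − 14.9 = 11.9 dB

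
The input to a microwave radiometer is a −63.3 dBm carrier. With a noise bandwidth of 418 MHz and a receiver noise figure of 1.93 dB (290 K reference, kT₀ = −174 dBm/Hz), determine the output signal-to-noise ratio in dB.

Noise floor: N = −174 + 10 log₁₀(B) + NF
10 log₁₀(4.18×10⁸) = 86.21 dB
N = −174 + 86.21 + 1.93 = −85.86 dBm
SNR = P_sig − N = −63.3 − (−85.86) = 22.56 dB → 22.6 dB

22.6 dB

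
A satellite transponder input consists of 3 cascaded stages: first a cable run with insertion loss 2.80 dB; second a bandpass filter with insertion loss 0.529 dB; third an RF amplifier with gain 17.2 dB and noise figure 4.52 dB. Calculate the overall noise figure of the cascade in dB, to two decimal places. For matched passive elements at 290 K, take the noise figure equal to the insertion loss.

Convert to linear (a loss of L dB is a gain of −L dB): F_i = 10^(NF_i/10), G_i = 10^(G_i,dB/10)
  Stage 1: F_1 = 10^(2.80/10) = 1.905, G_1 = 10^(−2.80/10) = 0.5248
  Stage 2: F_2 = 10^(0.529/10) = 1.130, G_2 = 10^(−0.529/10) = 0.8853
  Stage 3: F_3 = 10^(4.52/10) = 2.831, G_3 = 10^(17.2/10) = 52.48
Friis cascade:
  F = 1.905 + (1.130 − 1)/0.5248 + (2.831 − 1)/0.4646 = 6.094
NF = 10 log₁₀(6.094) = 7.85 dB

7.85 dB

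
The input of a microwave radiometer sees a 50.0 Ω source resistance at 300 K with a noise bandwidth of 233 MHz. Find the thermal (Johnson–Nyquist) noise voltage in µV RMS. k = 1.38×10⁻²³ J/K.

V_n = √(4kTRB)
4kTRB = 4 × 1.38×10⁻²³ × 300 × 5.00×10¹ × 2.33×10⁸ = 1.93×10⁻¹⁰ V²
V_n = √(1.93×10⁻¹⁰) = 1.39×10⁻⁵ V = 13.9 µV

13.9 µV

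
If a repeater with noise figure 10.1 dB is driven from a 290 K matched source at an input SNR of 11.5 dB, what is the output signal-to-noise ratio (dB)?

1.4 dB

By definition F = SNR_in/SNR_out, so in dB: SNR_out = SNR_in − NF
SNR_out = 11.5 − 10.1 = 1.4 dB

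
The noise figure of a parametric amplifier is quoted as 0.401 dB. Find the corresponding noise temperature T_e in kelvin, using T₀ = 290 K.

F = 10^(0.401/10) = 1.09673
T_e = (F − 1)·T₀ = (1.09673 − 1) × 290 = 28.1 K

28.1 K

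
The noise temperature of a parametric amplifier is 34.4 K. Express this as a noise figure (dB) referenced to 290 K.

0.487 dB

F = 1 + T_e/T₀ = 1 + 34.4/290 = 1.11862
NF = 10 log₁₀(1.11862) = 0.487 dB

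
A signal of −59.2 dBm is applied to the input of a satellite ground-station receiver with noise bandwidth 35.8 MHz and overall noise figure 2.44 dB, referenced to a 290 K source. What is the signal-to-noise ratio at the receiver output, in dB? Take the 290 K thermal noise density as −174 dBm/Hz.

36.8 dB

Noise floor: N = −174 + 10 log₁₀(B) + NF
10 log₁₀(3.58×10⁷) = 75.54 dB
N = −174 + 75.54 + 2.44 = −96.02 dBm
SNR = P_sig − N = −59.2 − (−96.02) = 36.82 dB → 36.8 dB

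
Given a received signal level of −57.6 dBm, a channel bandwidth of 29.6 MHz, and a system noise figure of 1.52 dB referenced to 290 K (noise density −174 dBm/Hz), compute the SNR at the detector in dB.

40.2 dB

Noise floor: N = −174 + 10 log₁₀(B) + NF
10 log₁₀(2.96×10⁷) = 74.71 dB
N = −174 + 74.71 + 1.52 = −97.77 dBm
SNR = P_sig − N = −57.6 − (−97.77) = 40.17 dB → 40.2 dB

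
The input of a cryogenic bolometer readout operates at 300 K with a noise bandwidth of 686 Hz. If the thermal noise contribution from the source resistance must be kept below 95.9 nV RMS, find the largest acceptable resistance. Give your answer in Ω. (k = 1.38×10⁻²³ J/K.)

810 Ω

Johnson–Nyquist: V_n = √(4kTRB) ⇒ R = V_n² / (4kTB)
4kTB = 4 × 1.38×10⁻²³ × 300 × 6.86×10² = 1.14×10⁻¹⁷
R = (9.59×10⁻⁸)² / 1.14×10⁻¹⁷ = 8.10×10² Ω = 810 Ω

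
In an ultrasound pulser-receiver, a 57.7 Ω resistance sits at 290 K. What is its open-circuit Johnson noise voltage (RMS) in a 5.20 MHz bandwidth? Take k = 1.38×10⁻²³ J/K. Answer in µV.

V_n = √(4kTRB)
4kTRB = 4 × 1.38×10⁻²³ × 290 × 5.77×10¹ × 5.20×10⁶ = 4.80×10⁻¹² V²
V_n = √(4.80×10⁻¹²) = 2.19×10⁻⁶ V = 2.19 µV

2.19 µV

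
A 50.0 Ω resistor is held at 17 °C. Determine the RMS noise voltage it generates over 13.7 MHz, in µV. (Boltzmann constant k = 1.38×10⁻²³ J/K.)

T = 17 °C + 273.15 = 290.15 K
V_n = √(4kTRB)
4kTRB = 4 × 1.38×10⁻²³ × 290.15 × 5.00×10¹ × 1.37×10⁷ = 1.10×10⁻¹¹ V²
V_n = √(1.10×10⁻¹¹) = 3.31×10⁻⁶ V = 3.31 µV

3.31 µV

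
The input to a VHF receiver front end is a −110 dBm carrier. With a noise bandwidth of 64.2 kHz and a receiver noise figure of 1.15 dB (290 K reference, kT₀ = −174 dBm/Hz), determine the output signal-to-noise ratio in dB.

14.8 dB

Noise floor: N = −174 + 10 log₁₀(B) + NF
10 log₁₀(6.42×10⁴) = 48.08 dB
N = −174 + 48.08 + 1.15 = −124.77 dBm
SNR = P_sig − N = −110 − (−124.77) = 14.77 dB → 14.8 dB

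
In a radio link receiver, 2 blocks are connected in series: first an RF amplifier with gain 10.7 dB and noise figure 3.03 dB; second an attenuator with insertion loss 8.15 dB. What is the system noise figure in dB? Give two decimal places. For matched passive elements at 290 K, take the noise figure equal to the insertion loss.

Convert to linear (a loss of L dB is a gain of −L dB): F_i = 10^(NF_i/10), G_i = 10^(G_i,dB/10)
  Stage 1: F_1 = 10^(3.03/10) = 2.009, G_1 = 10^(10.7/10) = 11.75
  Stage 2: F_2 = 10^(8.15/10) = 6.531, G_2 = 10^(−8.15/10) = 0.1531
Friis cascade:
  F = 2.009 + (6.531 − 1)/11.75 = 2.480
NF = 10 log₁₀(2.480) = 3.94 dB

3.94 dB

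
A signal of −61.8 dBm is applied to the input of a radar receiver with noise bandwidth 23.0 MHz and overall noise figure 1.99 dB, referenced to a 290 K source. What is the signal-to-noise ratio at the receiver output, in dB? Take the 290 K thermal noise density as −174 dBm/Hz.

Noise floor: N = −174 + 10 log₁₀(B) + NF
10 log₁₀(2.30×10⁷) = 73.62 dB
N = −174 + 73.62 + 1.99 = −98.39 dBm
SNR = P_sig − N = −61.8 − (−98.39) = 36.59 dB → 36.6 dB

36.6 dB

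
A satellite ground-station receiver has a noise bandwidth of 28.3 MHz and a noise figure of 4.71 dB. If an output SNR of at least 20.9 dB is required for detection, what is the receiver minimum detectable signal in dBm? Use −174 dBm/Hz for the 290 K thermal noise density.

Sensitivity = −174 + 10 log₁₀(B) + NF + SNR_min
= −174 + 74.52 + 4.71 + 20.9
= −73.87 dBm → −73.9 dBm

−73.9 dBm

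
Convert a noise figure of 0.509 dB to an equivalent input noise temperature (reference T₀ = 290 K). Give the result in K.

F = 10^(0.509/10) = 1.12435
T_e = (F − 1)·T₀ = (1.12435 − 1) × 290 = 36.1 K

36.1 K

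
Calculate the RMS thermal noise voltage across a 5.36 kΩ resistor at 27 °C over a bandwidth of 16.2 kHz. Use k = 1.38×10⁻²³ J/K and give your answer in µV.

1.20 µV

T = 27 °C + 273.15 = 300.15 K
V_n = √(4kTRB)
4kTRB = 4 × 1.38×10⁻²³ × 300.15 × 5.36×10³ × 1.62×10⁴ = 1.44×10⁻¹² V²
V_n = √(1.44×10⁻¹²) = 1.20×10⁻⁶ V = 1.20 µV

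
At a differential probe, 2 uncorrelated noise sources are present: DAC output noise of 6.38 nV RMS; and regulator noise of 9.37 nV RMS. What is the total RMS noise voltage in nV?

Uncorrelated sources add in power (mean-square): V_tot = √(ΣV_i²)
V_tot = √[(6.38×10⁻⁹)² + (9.37×10⁻⁹)²] = 1.13×10⁻⁸ V = 11.3 nV

11.3 nV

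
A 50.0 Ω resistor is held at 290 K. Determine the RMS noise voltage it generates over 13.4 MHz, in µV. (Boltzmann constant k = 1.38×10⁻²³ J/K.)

3.27 µV

V_n = √(4kTRB)
4kTRB = 4 × 1.38×10⁻²³ × 290 × 5.00×10¹ × 1.34×10⁷ = 1.07×10⁻¹¹ V²
V_n = √(1.07×10⁻¹¹) = 3.27×10⁻⁶ V = 3.27 µV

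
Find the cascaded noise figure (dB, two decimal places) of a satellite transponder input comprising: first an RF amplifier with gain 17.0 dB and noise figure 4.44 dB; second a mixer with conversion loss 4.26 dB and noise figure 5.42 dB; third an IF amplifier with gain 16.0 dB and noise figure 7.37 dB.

Convert to linear (a loss of L dB is a gain of −L dB): F_i = 10^(NF_i/10), G_i = 10^(G_i,dB/10)
  Stage 1: F_1 = 10^(4.44/10) = 2.780, G_1 = 10^(17.0/10) = 50.12
  Stage 2: F_2 = 10^(5.42/10) = 3.483, G_2 = 10^(−4.26/10) = 0.3750
  Stage 3: F_3 = 10^(7.37/10) = 5.458, G_3 = 10^(16.0/10) = 39.81
Friis cascade:
  F = 2.780 + (3.483 − 1)/50.12 + (5.458 − 1)/18.79 = 3.066
NF = 10 log₁₀(3.066) = 4.87 dB

4.87 dB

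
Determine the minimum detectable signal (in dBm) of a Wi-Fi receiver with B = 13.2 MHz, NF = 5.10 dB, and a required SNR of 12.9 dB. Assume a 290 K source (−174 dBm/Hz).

Sensitivity = −174 + 10 log₁₀(B) + NF + SNR_min
= −174 + 71.21 + 5.10 + 12.9
= −84.79 dBm → −84.8 dBm

−84.8 dBm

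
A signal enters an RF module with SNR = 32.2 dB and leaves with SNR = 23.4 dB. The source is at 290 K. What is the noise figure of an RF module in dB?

8.8 dB

NF (dB) = SNR_in(dB) − SNR_out(dB) when the source is at T₀
NF = 32.2 − 23.4 = 8.8 dB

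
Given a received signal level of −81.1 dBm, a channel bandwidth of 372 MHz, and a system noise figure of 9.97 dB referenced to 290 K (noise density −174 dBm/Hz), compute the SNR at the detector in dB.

−2.8 dB

Noise floor: N = −174 + 10 log₁₀(B) + NF
10 log₁₀(3.72×10⁸) = 85.71 dB
N = −174 + 85.71 + 9.97 = −78.32 dBm
SNR = P_sig − N = −81.1 − (−78.32) = −2.78 dB → −2.8 dB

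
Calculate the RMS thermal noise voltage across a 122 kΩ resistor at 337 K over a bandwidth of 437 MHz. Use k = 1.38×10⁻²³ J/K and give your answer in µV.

V_n = √(4kTRB)
4kTRB = 4 × 1.38×10⁻²³ × 337 × 1.22×10⁵ × 4.37×10⁸ = 9.92×10⁻⁷ V²
V_n = √(9.92×10⁻⁷) = 9.96×10⁻⁴ V = 996 µV

996 µV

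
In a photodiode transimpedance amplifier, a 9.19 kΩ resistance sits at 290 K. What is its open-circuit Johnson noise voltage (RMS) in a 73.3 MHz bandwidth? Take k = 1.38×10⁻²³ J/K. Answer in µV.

V_n = √(4kTRB)
4kTRB = 4 × 1.38×10⁻²³ × 290 × 9.19×10³ × 7.33×10⁷ = 1.08×10⁻⁸ V²
V_n = √(1.08×10⁻⁸) = 1.04×10⁻⁴ V = 104 µV

104 µV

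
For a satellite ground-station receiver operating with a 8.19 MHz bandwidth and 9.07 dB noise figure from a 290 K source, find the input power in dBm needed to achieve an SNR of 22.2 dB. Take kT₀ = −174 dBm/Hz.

Sensitivity = −174 + 10 log₁₀(B) + NF + SNR_min
= −174 + 69.13 + 9.07 + 22.2
= −73.60 dBm → −73.6 dBm

−73.6 dBm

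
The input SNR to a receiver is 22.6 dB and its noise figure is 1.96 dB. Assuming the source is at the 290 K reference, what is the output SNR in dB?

20.64 dB

By definition F = SNR_in/SNR_out, so in dB: SNR_out = SNR_in − NF
SNR_out = 22.6 − 1.96 = 20.64 dB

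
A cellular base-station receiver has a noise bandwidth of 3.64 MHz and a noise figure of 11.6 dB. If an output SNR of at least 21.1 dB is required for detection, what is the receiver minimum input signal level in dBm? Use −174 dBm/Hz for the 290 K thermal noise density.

−75.7 dBm

Sensitivity = −174 + 10 log₁₀(B) + NF + SNR_min
= −174 + 65.61 + 11.6 + 21.1
= −75.69 dBm → −75.7 dBm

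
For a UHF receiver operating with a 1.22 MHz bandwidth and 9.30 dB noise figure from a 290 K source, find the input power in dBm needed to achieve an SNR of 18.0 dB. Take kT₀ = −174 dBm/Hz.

Sensitivity = −174 + 10 log₁₀(B) + NF + SNR_min
= −174 + 60.86 + 9.30 + 18.0
= −85.84 dBm → −85.8 dBm

−85.8 dBm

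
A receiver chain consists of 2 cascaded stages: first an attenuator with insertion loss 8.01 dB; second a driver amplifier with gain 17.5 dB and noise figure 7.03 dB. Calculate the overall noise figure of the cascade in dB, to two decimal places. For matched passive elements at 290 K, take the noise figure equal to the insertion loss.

Convert to linear (a loss of L dB is a gain of −L dB): F_i = 10^(NF_i/10), G_i = 10^(G_i,dB/10)
  Stage 1: F_1 = 10^(8.01/10) = 6.324, G_1 = 10^(−8.01/10) = 0.1581
  Stage 2: F_2 = 10^(7.03/10) = 5.047, G_2 = 10^(17.5/10) = 56.23
Friis cascade:
  F = 6.324 + (5.047 − 1)/0.1581 = 31.92
NF = 10 log₁₀(31.92) = 15.04 dB

15.04 dB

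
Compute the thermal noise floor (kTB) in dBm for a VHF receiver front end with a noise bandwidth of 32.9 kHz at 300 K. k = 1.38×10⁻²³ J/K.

P_n = kTB = 1.38×10⁻²³ × 300 × 3.29×10⁴ = 1.36×10⁻¹⁶ W
In dBm: 10 log₁₀(1.36×10⁻¹⁶ / 10⁻³) = −128.7 dBm

−128.7 dBm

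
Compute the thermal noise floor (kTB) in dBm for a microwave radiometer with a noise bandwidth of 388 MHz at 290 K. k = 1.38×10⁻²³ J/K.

−88.1 dBm

P_n = kTB = 1.38×10⁻²³ × 290 × 3.88×10⁸ = 1.55×10⁻¹² W
In dBm: 10 log₁₀(1.55×10⁻¹² / 10⁻³) = −88.1 dBm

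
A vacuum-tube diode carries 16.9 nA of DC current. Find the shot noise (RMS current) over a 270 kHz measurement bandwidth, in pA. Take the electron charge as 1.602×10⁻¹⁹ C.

38.2 pA

I_n = √(2qI·B)
2qI·B = 2 × 1.602×10⁻¹⁹ × 1.69×10⁻⁸ × 2.70×10⁵ = 1.46×10⁻²¹ A²
I_n = √(1.46×10⁻²¹) = 3.82×10⁻¹¹ A = 38.2 pA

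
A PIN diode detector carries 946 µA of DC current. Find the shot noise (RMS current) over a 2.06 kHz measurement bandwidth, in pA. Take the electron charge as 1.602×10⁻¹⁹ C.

790 pA

I_n = √(2qI·B)
2qI·B = 2 × 1.602×10⁻¹⁹ × 9.46×10⁻⁴ × 2.06×10³ = 6.24×10⁻¹⁹ A²
I_n = √(6.24×10⁻¹⁹) = 7.90×10⁻¹⁰ A = 790 pA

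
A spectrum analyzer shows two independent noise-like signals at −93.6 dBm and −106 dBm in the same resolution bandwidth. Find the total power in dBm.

−93.4 dBm

Convert to linear, add, convert back:
P₁ = 4.37×10⁻¹³ W, P₂ = 2.51×10⁻¹⁴ W
P_tot = 4.62×10⁻¹³ W → 10 log₁₀(P_tot / 10⁻³) = −93.4 dBm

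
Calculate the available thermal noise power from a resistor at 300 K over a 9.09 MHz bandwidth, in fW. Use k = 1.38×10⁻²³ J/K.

P_n = kTB = 1.38×10⁻²³ × 300 × 9.09×10⁶ = 3.76×10⁻¹⁴ W = 37.6 fW

37.6 fW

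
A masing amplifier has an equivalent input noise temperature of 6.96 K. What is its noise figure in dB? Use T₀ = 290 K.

F = 1 + T_e/T₀ = 1 + 6.96/290 = 1.024
NF = 10 log₁₀(1.024) = 0.103 dB

0.103 dB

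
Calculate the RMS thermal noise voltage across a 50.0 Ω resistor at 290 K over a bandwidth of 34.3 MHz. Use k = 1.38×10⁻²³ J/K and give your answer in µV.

V_n = √(4kTRB)
4kTRB = 4 × 1.38×10⁻²³ × 290 × 5.00×10¹ × 3.43×10⁷ = 2.75×10⁻¹¹ V²
V_n = √(2.75×10⁻¹¹) = 5.24×10⁻⁶ V = 5.24 µV

5.24 µV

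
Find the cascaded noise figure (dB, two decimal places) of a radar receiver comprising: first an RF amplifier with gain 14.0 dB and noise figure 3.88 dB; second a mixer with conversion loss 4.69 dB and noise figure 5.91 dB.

4.08 dB

Convert to linear (a loss of L dB is a gain of −L dB): F_i = 10^(NF_i/10), G_i = 10^(G_i,dB/10)
  Stage 1: F_1 = 10^(3.88/10) = 2.443, G_1 = 10^(14.0/10) = 25.12
  Stage 2: F_2 = 10^(5.91/10) = 3.899, G_2 = 10^(−4.69/10) = 0.3396
Friis cascade:
  F = 2.443 + (3.899 − 1)/25.12 = 2.559
NF = 10 log₁₀(2.559) = 4.08 dB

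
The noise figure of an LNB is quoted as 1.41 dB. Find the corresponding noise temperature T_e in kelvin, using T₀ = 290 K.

111 K

F = 10^(1.41/10) = 1.38357
T_e = (F − 1)·T₀ = (1.38357 − 1) × 290 = 111 K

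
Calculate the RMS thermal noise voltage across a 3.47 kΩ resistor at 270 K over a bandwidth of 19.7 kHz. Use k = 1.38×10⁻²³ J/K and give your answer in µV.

1.01 µV

V_n = √(4kTRB)
4kTRB = 4 × 1.38×10⁻²³ × 270 × 3.47×10³ × 1.97×10⁴ = 1.02×10⁻¹² V²
V_n = √(1.02×10⁻¹²) = 1.01×10⁻⁶ V = 1.01 µV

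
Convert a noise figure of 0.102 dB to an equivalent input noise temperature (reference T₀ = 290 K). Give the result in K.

6.89 K

F = 10^(0.102/10) = 1.02376
T_e = (F − 1)·T₀ = (1.02376 − 1) × 290 = 6.89 K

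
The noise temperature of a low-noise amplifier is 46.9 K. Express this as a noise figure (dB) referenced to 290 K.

F = 1 + T_e/T₀ = 1 + 46.9/290 = 1.16172
NF = 10 log₁₀(1.16172) = 0.651 dB

0.651 dB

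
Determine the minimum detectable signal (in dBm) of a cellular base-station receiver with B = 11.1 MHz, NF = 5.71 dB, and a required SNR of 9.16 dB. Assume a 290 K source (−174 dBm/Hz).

−88.7 dBm

Sensitivity = −174 + 10 log₁₀(B) + NF + SNR_min
= −174 + 70.45 + 5.71 + 9.16
= −88.68 dBm → −88.7 dBm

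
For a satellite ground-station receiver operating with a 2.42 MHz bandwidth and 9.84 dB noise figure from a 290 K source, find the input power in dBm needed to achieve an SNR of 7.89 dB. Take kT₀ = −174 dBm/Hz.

Sensitivity = −174 + 10 log₁₀(B) + NF + SNR_min
= −174 + 63.84 + 9.84 + 7.89
= −92.43 dBm → −92.4 dBm

−92.4 dBm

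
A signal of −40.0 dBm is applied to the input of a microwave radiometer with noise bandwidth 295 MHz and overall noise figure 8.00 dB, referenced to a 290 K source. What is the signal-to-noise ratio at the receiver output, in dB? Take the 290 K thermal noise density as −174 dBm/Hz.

41.3 dB

Noise floor: N = −174 + 10 log₁₀(B) + NF
10 log₁₀(2.95×10⁸) = 84.7 dB
N = −174 + 84.7 + 8.00 = −81.30 dBm
SNR = P_sig − N = −40.0 − (−81.30) = 41.30 dB → 41.3 dB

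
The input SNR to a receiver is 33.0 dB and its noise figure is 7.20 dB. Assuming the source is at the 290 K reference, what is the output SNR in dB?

By definition F = SNR_in/SNR_out, so in dB: SNR_out = SNR_in − NF
SNR_out = 33.0 − 7.20 = 25.80 dB

25.80 dB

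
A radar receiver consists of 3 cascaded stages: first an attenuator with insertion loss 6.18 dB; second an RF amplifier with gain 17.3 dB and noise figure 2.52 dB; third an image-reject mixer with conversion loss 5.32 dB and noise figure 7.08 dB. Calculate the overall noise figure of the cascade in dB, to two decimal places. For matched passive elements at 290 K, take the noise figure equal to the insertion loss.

Convert to linear (a loss of L dB is a gain of −L dB): F_i = 10^(NF_i/10), G_i = 10^(G_i,dB/10)
  Stage 1: F_1 = 10^(6.18/10) = 4.150, G_1 = 10^(−6.18/10) = 0.2410
  Stage 2: F_2 = 10^(2.52/10) = 1.786, G_2 = 10^(17.3/10) = 53.70
  Stage 3: F_3 = 10^(7.08/10) = 5.105, G_3 = 10^(−5.32/10) = 0.2938
Friis cascade:
  F = 4.150 + (1.786 − 1)/0.2410 + (5.105 − 1)/12.94 = 7.730
NF = 10 log₁₀(7.730) = 8.88 dB

8.88 dB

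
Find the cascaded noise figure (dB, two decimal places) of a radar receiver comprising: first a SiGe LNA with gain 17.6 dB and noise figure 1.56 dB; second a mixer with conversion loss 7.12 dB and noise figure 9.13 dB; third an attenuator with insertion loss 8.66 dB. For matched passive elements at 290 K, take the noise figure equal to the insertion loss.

Convert to linear (a loss of L dB is a gain of −L dB): F_i = 10^(NF_i/10), G_i = 10^(G_i,dB/10)
  Stage 1: F_1 = 10^(1.56/10) = 1.432, G_1 = 10^(17.6/10) = 57.54
  Stage 2: F_2 = 10^(9.13/10) = 8.185, G_2 = 10^(−7.12/10) = 0.1941
  Stage 3: F_3 = 10^(8.66/10) = 7.345, G_3 = 10^(−8.66/10) = 0.1361
Friis cascade:
  F = 1.432 + (8.185 − 1)/57.54 + (7.345 − 1)/11.17 = 2.125
NF = 10 log₁₀(2.125) = 3.27 dB

3.27 dB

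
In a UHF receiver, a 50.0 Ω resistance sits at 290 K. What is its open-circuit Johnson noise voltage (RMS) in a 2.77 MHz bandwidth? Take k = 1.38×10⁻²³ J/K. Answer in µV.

1.49 µV

V_n = √(4kTRB)
4kTRB = 4 × 1.38×10⁻²³ × 290 × 5.00×10¹ × 2.77×10⁶ = 2.22×10⁻¹² V²
V_n = √(2.22×10⁻¹²) = 1.49×10⁻⁶ V = 1.49 µV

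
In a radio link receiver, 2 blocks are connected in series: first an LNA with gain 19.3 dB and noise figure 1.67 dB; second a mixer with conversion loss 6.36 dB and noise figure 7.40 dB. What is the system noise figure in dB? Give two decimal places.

1.82 dB

Convert to linear (a loss of L dB is a gain of −L dB): F_i = 10^(NF_i/10), G_i = 10^(G_i,dB/10)
  Stage 1: F_1 = 10^(1.67/10) = 1.469, G_1 = 10^(19.3/10) = 85.11
  Stage 2: F_2 = 10^(7.40/10) = 5.495, G_2 = 10^(−6.36/10) = 0.2312
Friis cascade:
  F = 1.469 + (5.495 − 1)/85.11 = 1.522
NF = 10 log₁₀(1.522) = 1.82 dB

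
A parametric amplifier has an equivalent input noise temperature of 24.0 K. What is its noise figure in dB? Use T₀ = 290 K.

0.345 dB

F = 1 + T_e/T₀ = 1 + 24.0/290 = 1.08276
NF = 10 log₁₀(1.08276) = 0.345 dB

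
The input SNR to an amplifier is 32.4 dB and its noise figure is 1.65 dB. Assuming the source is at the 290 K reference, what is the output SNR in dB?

30.75 dB

By definition F = SNR_in/SNR_out, so in dB: SNR_out = SNR_in − NF
SNR_out = 32.4 − 1.65 = 30.75 dB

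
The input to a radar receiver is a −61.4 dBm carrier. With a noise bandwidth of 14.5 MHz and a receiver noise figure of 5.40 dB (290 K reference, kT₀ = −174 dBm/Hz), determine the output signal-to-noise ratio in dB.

Noise floor: N = −174 + 10 log₁₀(B) + NF
10 log₁₀(1.45×10⁷) = 71.61 dB
N = −174 + 71.61 + 5.40 = −96.99 dBm
SNR = P_sig − N = −61.4 − (−96.99) = 35.59 dB → 35.6 dB

35.6 dB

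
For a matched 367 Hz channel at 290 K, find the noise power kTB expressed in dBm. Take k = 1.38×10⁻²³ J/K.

P_n = kTB = 1.38×10⁻²³ × 290 × 3.67×10² = 1.47×10⁻¹⁸ W
In dBm: 10 log₁₀(1.47×10⁻¹⁸ / 10⁻³) = −148.3 dBm

−148.3 dBm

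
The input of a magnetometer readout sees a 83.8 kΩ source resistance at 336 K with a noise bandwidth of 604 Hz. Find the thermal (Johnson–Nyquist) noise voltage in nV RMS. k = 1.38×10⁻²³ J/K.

V_n = √(4kTRB)
4kTRB = 4 × 1.38×10⁻²³ × 336 × 8.38×10⁴ × 6.04×10² = 9.39×10⁻¹³ V²
V_n = √(9.39×10⁻¹³) = 9.69×10⁻⁷ V = 969 nV

969 nV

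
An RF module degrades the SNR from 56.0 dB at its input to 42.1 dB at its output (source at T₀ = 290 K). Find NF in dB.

NF (dB) = SNR_in(dB) − SNR_out(dB) when the source is at T₀
NF = 56.0 − 42.1 = 13.9 dB

13.9 dB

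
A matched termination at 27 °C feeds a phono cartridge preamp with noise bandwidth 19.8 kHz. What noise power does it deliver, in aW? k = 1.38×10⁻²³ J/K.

82.0 aW

T = 27 °C + 273.15 = 300.15 K
P_n = kTB = 1.38×10⁻²³ × 300.15 × 1.98×10⁴ = 8.20×10⁻¹⁷ W = 82.0 aW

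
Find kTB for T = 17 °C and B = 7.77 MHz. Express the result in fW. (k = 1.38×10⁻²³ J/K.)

31.1 fW

T = 17 °C + 273.15 = 290.15 K
P_n = kTB = 1.38×10⁻²³ × 290.15 × 7.77×10⁶ = 3.11×10⁻¹⁴ W = 31.1 fW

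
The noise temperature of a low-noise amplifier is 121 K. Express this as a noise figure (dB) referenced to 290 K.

1.51 dB

F = 1 + T_e/T₀ = 1 + 121/290 = 1.41724
NF = 10 log₁₀(1.41724) = 1.51 dB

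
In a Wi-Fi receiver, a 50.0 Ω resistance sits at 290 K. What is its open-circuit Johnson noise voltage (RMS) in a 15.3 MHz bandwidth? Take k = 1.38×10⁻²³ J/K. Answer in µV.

V_n = √(4kTRB)
4kTRB = 4 × 1.38×10⁻²³ × 290 × 5.00×10¹ × 1.53×10⁷ = 1.22×10⁻¹¹ V²
V_n = √(1.22×10⁻¹¹) = 3.50×10⁻⁶ V = 3.50 µV

3.50 µV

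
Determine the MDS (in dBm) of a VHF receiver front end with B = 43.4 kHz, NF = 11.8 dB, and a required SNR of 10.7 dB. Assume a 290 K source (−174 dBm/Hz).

−105.1 dBm

Sensitivity = −174 + 10 log₁₀(B) + NF + SNR_min
= −174 + 46.37 + 11.8 + 10.7
= −105.13 dBm → −105.1 dBm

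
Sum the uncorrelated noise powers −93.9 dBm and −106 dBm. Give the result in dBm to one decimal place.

−93.6 dBm

Convert to linear, add, convert back:
P₁ = 4.07×10⁻¹³ W, P₂ = 2.51×10⁻¹⁴ W
P_tot = 4.32×10⁻¹³ W → 10 log₁₀(P_tot / 10⁻³) = −93.6 dBm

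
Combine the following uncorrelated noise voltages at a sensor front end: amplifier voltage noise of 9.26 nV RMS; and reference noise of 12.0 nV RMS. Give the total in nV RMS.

Uncorrelated sources add in power (mean-square): V_tot = √(ΣV_i²)
V_tot = √[(9.26×10⁻⁹)² + (1.20×10⁻⁸)²] = 1.52×10⁻⁸ V = 15.2 nV

15.2 nV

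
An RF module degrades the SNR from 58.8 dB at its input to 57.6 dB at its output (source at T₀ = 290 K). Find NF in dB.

1.2 dB

NF (dB) = SNR_in(dB) − SNR_out(dB) when the source is at T₀
NF = 58.8 − 57.6 = 1.2 dB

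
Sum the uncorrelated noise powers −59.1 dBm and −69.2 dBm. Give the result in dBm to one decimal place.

−58.7 dBm

Convert to linear, add, convert back:
P₁ = 1.23×10⁻⁹ W, P₂ = 1.20×10⁻¹⁰ W
P_tot = 1.35×10⁻⁹ W → 10 log₁₀(P_tot / 10⁻³) = −58.7 dBm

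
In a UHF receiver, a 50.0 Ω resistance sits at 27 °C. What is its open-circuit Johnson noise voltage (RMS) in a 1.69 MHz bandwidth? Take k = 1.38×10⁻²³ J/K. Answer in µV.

1.18 µV

T = 27 °C + 273.15 = 300.15 K
V_n = √(4kTRB)
4kTRB = 4 × 1.38×10⁻²³ × 300.15 × 5.00×10¹ × 1.69×10⁶ = 1.40×10⁻¹² V²
V_n = √(1.40×10⁻¹²) = 1.18×10⁻⁶ V = 1.18 µV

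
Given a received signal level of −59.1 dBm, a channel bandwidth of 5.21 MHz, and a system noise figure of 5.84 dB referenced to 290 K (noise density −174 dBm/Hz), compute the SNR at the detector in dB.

Noise floor: N = −174 + 10 log₁₀(B) + NF
10 log₁₀(5.21×10⁶) = 67.17 dB
N = −174 + 67.17 + 5.84 = −100.99 dBm
SNR = P_sig − N = −59.1 − (−100.99) = 41.89 dB → 41.9 dB

41.9 dB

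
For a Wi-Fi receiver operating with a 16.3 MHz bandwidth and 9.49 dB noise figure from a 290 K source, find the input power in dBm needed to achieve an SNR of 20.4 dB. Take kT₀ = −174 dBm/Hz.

Sensitivity = −174 + 10 log₁₀(B) + NF + SNR_min
= −174 + 72.12 + 9.49 + 20.4
= −71.99 dBm → −72.0 dBm

−72.0 dBm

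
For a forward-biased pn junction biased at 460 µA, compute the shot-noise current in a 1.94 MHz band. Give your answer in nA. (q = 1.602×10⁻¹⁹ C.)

I_n = √(2qI·B)
2qI·B = 2 × 1.602×10⁻¹⁹ × 4.60×10⁻⁴ × 1.94×10⁶ = 2.86×10⁻¹⁶ A²
I_n = √(2.86×10⁻¹⁶) = 1.69×10⁻⁸ A = 16.9 nA

16.9 nA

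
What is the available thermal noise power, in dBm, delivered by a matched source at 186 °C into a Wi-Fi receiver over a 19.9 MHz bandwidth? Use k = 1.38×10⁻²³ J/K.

T = 186 °C + 273.15 = 459.15 K
P_n = kTB = 1.38×10⁻²³ × 459.15 × 1.99×10⁷ = 1.26×10⁻¹³ W
In dBm: 10 log₁₀(1.26×10⁻¹³ / 10⁻³) = −99.0 dBm

−99.0 dBm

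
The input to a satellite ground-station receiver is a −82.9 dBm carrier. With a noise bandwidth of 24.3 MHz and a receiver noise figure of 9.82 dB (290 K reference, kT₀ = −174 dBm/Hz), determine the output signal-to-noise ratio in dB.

7.4 dB

Noise floor: N = −174 + 10 log₁₀(B) + NF
10 log₁₀(2.43×10⁷) = 73.86 dB
N = −174 + 73.86 + 9.82 = −90.32 dBm
SNR = P_sig − N = −82.9 − (−90.32) = 7.42 dB → 7.4 dB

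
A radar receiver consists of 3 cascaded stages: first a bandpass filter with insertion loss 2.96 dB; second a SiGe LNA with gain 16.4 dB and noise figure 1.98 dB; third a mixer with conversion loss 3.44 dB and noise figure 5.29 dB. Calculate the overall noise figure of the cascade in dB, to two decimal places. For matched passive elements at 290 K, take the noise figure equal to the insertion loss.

5.09 dB

Convert to linear (a loss of L dB is a gain of −L dB): F_i = 10^(NF_i/10), G_i = 10^(G_i,dB/10)
  Stage 1: F_1 = 10^(2.96/10) = 1.977, G_1 = 10^(−2.96/10) = 0.5058
  Stage 2: F_2 = 10^(1.98/10) = 1.578, G_2 = 10^(16.4/10) = 43.65
  Stage 3: F_3 = 10^(5.29/10) = 3.381, G_3 = 10^(−3.44/10) = 0.4529
Friis cascade:
  F = 1.977 + (1.578 − 1)/0.5058 + (3.381 − 1)/22.08 = 3.227
NF = 10 log₁₀(3.227) = 5.09 dB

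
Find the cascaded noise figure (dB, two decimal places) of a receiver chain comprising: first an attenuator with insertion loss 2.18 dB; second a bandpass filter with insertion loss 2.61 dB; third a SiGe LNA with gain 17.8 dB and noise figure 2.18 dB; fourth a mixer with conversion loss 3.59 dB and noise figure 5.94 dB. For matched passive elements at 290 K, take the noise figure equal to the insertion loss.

Convert to linear (a loss of L dB is a gain of −L dB): F_i = 10^(NF_i/10), G_i = 10^(G_i,dB/10)
  Stage 1: F_1 = 10^(2.18/10) = 1.652, G_1 = 10^(−2.18/10) = 0.6053
  Stage 2: F_2 = 10^(2.61/10) = 1.824, G_2 = 10^(−2.61/10) = 0.5483
  Stage 3: F_3 = 10^(2.18/10) = 1.652, G_3 = 10^(17.8/10) = 60.26
  Stage 4: F_4 = 10^(5.94/10) = 3.926, G_4 = 10^(−3.59/10) = 0.4375
Friis cascade:
  F = 1.652 + (1.824 − 1)/0.6053 + (1.652 − 1)/0.3319 + (3.926 − 1)/20.00 = 5.124
NF = 10 log₁₀(5.124) = 7.10 dB

7.10 dB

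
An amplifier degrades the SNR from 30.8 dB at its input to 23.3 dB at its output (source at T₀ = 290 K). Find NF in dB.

NF (dB) = SNR_in(dB) − SNR_out(dB) when the source is at T₀
NF = 30.8 − 23.3 = 7.5 dB

7.5 dB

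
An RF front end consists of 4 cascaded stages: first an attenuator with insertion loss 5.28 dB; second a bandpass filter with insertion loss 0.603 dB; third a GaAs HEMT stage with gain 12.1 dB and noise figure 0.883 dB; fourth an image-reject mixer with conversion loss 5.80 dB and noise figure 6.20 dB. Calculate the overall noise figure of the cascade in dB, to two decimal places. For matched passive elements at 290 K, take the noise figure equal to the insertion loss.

7.41 dB

Convert to linear (a loss of L dB is a gain of −L dB): F_i = 10^(NF_i/10), G_i = 10^(G_i,dB/10)
  Stage 1: F_1 = 10^(5.28/10) = 3.373, G_1 = 10^(−5.28/10) = 0.2965
  Stage 2: F_2 = 10^(0.603/10) = 1.149, G_2 = 10^(−0.603/10) = 0.8704
  Stage 3: F_3 = 10^(0.883/10) = 1.225, G_3 = 10^(12.1/10) = 16.22
  Stage 4: F_4 = 10^(6.20/10) = 4.169, G_4 = 10^(−5.80/10) = 0.2630
Friis cascade:
  F = 3.373 + (1.149 − 1)/0.2965 + (1.225 − 1)/0.2580 + (4.169 − 1)/4.185 = 5.506
NF = 10 log₁₀(5.506) = 7.41 dB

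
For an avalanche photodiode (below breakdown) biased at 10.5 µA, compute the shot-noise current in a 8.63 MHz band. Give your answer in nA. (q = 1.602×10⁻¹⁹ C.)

I_n = √(2qI·B)
2qI·B = 2 × 1.602×10⁻¹⁹ × 1.05×10⁻⁵ × 8.63×10⁶ = 2.90×10⁻¹⁷ A²
I_n = √(2.90×10⁻¹⁷) = 5.39×10⁻⁹ A = 5.39 nA

5.39 nA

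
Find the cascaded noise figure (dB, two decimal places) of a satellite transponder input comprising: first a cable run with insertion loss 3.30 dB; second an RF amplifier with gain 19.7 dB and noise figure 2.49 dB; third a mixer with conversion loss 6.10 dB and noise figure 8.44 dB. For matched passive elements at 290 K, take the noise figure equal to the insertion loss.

Convert to linear (a loss of L dB is a gain of −L dB): F_i = 10^(NF_i/10), G_i = 10^(G_i,dB/10)
  Stage 1: F_1 = 10^(3.30/10) = 2.138, G_1 = 10^(−3.30/10) = 0.4677
  Stage 2: F_2 = 10^(2.49/10) = 1.774, G_2 = 10^(19.7/10) = 93.33
  Stage 3: F_3 = 10^(8.44/10) = 6.982, G_3 = 10^(−6.10/10) = 0.2455
Friis cascade:
  F = 2.138 + (1.774 − 1)/0.4677 + (6.982 − 1)/43.65 = 3.930
NF = 10 log₁₀(3.930) = 5.94 dB

5.94 dB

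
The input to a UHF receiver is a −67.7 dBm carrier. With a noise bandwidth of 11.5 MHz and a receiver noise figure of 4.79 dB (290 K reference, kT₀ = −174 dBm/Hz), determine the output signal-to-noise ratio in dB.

Noise floor: N = −174 + 10 log₁₀(B) + NF
10 log₁₀(1.15×10⁷) = 70.61 dB
N = −174 + 70.61 + 4.79 = −98.60 dBm
SNR = P_sig − N = −67.7 − (−98.60) = 30.90 dB → 30.9 dB

30.9 dB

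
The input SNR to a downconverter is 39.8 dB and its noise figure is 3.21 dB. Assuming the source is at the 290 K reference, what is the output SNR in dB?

36.59 dB

By definition F = SNR_in/SNR_out, so in dB: SNR_out = SNR_in − NF
SNR_out = 39.8 − 3.21 = 36.59 dB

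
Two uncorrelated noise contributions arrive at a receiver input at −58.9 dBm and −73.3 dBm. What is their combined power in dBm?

−58.7 dBm

Convert to linear, add, convert back:
P₁ = 1.29×10⁻⁹ W, P₂ = 4.68×10⁻¹¹ W
P_tot = 1.34×10⁻⁹ W → 10 log₁₀(P_tot / 10⁻³) = −58.7 dBm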